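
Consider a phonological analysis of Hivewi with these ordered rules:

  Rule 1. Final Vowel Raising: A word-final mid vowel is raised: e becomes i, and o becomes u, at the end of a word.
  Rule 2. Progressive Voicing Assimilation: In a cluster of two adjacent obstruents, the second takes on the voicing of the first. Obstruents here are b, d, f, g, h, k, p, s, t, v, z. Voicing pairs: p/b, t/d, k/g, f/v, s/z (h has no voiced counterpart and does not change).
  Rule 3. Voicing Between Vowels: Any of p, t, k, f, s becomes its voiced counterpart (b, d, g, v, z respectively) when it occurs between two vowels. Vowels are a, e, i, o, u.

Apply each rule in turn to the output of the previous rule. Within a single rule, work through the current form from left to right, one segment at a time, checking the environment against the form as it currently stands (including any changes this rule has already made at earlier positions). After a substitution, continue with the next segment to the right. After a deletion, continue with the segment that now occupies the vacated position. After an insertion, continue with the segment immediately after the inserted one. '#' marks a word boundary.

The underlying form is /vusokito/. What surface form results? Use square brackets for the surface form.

Rule 1 Final Vowel Raising: [vusokito] → [vusokitu]
Rule 2 Progressive Voicing Assimilation: no change — [vusokitu]
Rule 3 Voicing Between Vowels: [vusokitu] → [vuzogidu]

[vuzogidu]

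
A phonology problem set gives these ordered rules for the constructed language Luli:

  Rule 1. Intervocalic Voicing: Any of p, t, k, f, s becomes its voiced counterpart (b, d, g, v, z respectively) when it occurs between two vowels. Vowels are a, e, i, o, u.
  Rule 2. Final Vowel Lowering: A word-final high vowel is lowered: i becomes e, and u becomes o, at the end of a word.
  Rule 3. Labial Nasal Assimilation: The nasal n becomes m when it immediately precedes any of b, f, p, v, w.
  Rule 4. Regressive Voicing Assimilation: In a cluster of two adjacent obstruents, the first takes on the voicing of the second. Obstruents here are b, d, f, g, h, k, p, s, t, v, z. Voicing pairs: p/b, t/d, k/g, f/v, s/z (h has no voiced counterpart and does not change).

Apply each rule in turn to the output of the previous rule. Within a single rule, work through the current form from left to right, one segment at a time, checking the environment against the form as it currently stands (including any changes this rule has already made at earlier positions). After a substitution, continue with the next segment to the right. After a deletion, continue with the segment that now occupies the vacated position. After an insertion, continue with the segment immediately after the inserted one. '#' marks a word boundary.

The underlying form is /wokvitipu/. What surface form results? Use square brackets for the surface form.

[wogvidibo]

Rule 1 Intervocalic Voicing: [wokvitipu] → [wokvidibu]
Rule 2 Final Vowel Lowering: [wokvidibu] → [wokvidibo]
Rule 3 Labial Nasal Assimilation: no change — [wokvidibo]
Rule 4 Regressive Voicing Assimilation: [wokvidibo] → [wogvidibo]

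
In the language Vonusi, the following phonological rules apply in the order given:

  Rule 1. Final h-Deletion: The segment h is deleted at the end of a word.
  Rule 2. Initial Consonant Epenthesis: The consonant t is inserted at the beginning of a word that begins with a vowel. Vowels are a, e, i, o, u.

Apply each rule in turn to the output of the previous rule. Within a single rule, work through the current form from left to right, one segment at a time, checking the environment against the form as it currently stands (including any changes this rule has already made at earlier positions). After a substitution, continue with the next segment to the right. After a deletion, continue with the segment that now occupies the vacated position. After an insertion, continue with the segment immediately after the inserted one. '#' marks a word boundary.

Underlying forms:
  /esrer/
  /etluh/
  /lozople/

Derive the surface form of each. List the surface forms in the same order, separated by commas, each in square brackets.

[tesrer], [tetlu], [lozople]

/esrer/:
  Rule 1 Final h-Deletion: no change — [esrer]
  Rule 2 Initial Consonant Epenthesis: [esrer] → [tesrer]
/etluh/:
  Rule 1 Final h-Deletion: [etluh] → [etlu]
  Rule 2 Initial Consonant Epenthesis: [etlu] → [tetlu]
/lozople/:
  Rule 1 Final h-Deletion: no change — [lozople]
  Rule 2 Initial Consonant Epenthesis: no change — [lozople]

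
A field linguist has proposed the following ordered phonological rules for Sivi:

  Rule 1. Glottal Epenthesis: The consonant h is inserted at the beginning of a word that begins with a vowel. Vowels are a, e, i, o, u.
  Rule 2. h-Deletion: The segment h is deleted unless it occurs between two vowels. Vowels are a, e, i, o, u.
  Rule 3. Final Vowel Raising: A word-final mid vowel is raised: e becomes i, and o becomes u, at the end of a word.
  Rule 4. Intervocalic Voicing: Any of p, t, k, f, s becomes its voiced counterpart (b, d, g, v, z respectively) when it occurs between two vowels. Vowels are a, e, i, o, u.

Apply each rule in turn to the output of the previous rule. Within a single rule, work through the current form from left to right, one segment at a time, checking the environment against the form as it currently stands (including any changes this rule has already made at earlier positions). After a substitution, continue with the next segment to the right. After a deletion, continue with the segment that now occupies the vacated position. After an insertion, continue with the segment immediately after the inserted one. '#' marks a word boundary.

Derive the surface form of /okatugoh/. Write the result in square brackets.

[ogadugu]

Rule 1 Glottal Epenthesis: [okatugoh] → [hokatugoh]
Rule 2 h-Deletion: [hokatugoh] → [okatugo]
Rule 3 Final Vowel Raising: [okatugo] → [okatugu]
Rule 4 Intervocalic Voicing: [okatugu] → [ogadugu]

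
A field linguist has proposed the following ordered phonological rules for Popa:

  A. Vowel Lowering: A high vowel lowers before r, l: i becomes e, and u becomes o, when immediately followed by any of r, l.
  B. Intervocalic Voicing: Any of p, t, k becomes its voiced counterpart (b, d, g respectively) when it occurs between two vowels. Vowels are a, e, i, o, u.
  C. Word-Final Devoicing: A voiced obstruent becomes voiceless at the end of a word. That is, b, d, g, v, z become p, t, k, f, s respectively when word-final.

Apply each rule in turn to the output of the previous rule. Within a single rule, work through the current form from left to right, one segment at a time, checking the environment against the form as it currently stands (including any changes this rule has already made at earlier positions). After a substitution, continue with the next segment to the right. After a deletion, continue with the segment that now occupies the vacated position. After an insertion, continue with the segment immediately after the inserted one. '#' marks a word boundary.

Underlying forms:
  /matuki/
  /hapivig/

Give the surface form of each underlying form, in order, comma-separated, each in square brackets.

[madugi], [habivik]

/matuki/:
  A Vowel Lowering: no change — [matuki]
  B Intervocalic Voicing: [matuki] → [madugi]
  C Word-Final Devoicing: no change — [madugi]
/hapivig/:
  A Vowel Lowering: no change — [hapivig]
  B Intervocalic Voicing: [hapivig] → [habivig]
  C Word-Final Devoicing: [habivig] → [habivik]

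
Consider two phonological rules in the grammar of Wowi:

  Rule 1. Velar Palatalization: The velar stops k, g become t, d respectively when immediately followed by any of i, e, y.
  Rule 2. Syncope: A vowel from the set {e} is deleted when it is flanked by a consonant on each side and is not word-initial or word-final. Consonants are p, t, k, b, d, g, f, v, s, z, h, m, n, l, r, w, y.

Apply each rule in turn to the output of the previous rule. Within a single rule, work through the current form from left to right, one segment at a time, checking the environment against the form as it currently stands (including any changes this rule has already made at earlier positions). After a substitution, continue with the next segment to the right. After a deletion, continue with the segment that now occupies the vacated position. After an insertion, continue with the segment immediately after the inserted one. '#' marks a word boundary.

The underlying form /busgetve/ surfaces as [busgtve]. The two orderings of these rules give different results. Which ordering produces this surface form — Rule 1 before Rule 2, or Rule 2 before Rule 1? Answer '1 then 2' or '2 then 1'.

Order 1 then 2:
  1 Velar Palatalization: [busgetve] → [busdetve]
  2 Syncope: [busdetve] → [busdtve]
  result: [busdtve]
Order 2 then 1:
  2 Syncope: [busgetve] → [busgtve]
  1 Velar Palatalization: no change — [busgtve]
  result: [busgtve]

2 then 1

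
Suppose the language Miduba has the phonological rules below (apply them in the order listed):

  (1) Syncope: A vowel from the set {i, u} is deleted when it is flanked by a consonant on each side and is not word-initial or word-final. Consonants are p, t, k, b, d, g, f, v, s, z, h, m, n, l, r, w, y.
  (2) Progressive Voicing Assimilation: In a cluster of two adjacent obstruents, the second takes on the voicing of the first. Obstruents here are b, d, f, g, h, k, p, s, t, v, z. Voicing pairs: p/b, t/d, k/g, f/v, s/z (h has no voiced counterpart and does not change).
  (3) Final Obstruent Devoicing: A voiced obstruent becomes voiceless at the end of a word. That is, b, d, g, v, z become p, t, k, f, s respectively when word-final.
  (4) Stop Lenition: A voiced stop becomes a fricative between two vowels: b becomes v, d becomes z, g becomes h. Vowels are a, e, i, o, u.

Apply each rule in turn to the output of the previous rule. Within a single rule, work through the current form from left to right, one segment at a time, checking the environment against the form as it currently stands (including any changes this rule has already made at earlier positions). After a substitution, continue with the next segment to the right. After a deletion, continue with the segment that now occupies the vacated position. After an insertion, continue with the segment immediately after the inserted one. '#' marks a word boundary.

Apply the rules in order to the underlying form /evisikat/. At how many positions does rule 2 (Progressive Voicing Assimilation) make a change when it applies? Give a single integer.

(1) Syncope: [evisikat] → [evskat]
(2) Progressive Voicing Assimilation: [evskat] → [evzgat]
(3) Final Obstruent Devoicing: no change — [evzgat]
(4) Stop Lenition: no change — [evzgat]
Rule 2 changed 2 position(s).

2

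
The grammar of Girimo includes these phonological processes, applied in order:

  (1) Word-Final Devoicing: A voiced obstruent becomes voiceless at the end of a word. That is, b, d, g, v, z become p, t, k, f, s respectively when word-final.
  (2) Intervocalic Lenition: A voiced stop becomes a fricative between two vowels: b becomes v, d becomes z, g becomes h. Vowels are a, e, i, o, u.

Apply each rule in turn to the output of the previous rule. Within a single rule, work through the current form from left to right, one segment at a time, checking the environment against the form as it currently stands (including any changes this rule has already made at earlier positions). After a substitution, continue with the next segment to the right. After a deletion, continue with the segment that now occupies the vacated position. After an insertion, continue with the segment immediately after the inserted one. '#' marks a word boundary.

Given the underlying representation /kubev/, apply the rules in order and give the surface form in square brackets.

[kuvef]

(1) Word-Final Devoicing: [kubev] → [kubef]
(2) Intervocalic Lenition: [kubef] → [kuvef]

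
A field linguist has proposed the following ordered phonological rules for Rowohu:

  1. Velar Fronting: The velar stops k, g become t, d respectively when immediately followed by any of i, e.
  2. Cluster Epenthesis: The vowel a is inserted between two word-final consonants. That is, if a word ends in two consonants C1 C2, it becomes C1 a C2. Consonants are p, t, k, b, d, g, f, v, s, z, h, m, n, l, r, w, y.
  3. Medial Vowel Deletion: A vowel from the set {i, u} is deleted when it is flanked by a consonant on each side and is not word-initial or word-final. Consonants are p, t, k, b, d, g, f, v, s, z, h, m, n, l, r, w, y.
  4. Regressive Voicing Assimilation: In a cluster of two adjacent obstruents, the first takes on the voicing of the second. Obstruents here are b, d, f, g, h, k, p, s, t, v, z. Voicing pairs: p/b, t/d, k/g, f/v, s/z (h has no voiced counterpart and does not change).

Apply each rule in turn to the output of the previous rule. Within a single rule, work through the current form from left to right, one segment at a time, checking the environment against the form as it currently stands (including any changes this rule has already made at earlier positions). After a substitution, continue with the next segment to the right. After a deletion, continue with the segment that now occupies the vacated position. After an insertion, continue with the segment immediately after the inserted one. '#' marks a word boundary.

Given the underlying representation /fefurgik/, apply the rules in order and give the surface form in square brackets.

[fefrtk]

1 Velar Fronting: [fefurgik] → [fefurdik]
2 Cluster Epenthesis: no change — [fefurdik]
3 Medial Vowel Deletion: [fefurdik] → [fefrdk]
4 Regressive Voicing Assimilation: [fefrdk] → [fefrtk]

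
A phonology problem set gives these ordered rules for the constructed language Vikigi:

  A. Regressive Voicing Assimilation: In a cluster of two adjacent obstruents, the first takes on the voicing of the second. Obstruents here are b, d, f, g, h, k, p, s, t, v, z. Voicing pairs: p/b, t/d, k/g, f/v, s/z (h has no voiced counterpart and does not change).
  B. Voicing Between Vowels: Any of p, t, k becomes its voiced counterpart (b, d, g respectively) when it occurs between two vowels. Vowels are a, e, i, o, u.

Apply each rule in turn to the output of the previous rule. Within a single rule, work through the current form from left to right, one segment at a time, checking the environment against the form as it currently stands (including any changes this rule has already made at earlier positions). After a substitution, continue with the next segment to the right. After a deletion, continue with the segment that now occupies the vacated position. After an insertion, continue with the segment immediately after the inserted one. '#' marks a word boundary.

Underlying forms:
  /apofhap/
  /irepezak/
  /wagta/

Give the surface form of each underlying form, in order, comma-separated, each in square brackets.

/apofhap/:
  A Regressive Voicing Assimilation: no change — [apofhap]
  B Voicing Between Vowels: [apofhap] → [abofhap]
/irepezak/:
  A Regressive Voicing Assimilation: no change — [irepezak]
  B Voicing Between Vowels: [irepezak] → [irebezak]
/wagta/:
  A Regressive Voicing Assimilation: [wagta] → [wakta]
  B Voicing Between Vowels: no change — [wakta]

[abofhap], [irebezak], [wakta]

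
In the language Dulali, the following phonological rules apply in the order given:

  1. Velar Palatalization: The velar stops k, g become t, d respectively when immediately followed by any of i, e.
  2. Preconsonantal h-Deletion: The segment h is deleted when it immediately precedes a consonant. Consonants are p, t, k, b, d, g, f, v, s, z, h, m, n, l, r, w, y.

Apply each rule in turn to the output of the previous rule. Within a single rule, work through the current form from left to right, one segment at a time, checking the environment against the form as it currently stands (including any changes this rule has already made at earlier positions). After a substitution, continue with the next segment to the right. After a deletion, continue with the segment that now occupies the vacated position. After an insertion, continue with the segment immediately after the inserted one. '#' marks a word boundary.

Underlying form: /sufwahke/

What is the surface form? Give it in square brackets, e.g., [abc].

1 Velar Palatalization: [sufwahke] → [sufwahte]
2 Preconsonantal h-Deletion: [sufwahte] → [sufwate]

[sufwate]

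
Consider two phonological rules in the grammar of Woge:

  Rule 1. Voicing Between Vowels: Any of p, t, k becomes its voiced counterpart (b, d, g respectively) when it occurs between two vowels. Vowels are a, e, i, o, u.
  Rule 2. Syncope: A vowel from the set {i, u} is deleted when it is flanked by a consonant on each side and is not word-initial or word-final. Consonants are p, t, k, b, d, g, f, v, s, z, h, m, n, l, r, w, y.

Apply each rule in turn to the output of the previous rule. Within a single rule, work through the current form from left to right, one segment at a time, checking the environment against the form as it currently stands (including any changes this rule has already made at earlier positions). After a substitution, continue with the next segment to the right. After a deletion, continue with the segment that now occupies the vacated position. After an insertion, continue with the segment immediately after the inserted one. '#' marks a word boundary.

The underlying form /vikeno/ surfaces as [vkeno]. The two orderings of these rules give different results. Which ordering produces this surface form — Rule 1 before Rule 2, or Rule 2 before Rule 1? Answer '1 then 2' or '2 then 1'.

2 then 1

Order 1 then 2:
  1 Voicing Between Vowels: [vikeno] → [vigeno]
  2 Syncope: [vigeno] → [vgeno]
  result: [vgeno]
Order 2 then 1:
  2 Syncope: [vikeno] → [vkeno]
  1 Voicing Between Vowels: no change — [vkeno]
  result: [vkeno]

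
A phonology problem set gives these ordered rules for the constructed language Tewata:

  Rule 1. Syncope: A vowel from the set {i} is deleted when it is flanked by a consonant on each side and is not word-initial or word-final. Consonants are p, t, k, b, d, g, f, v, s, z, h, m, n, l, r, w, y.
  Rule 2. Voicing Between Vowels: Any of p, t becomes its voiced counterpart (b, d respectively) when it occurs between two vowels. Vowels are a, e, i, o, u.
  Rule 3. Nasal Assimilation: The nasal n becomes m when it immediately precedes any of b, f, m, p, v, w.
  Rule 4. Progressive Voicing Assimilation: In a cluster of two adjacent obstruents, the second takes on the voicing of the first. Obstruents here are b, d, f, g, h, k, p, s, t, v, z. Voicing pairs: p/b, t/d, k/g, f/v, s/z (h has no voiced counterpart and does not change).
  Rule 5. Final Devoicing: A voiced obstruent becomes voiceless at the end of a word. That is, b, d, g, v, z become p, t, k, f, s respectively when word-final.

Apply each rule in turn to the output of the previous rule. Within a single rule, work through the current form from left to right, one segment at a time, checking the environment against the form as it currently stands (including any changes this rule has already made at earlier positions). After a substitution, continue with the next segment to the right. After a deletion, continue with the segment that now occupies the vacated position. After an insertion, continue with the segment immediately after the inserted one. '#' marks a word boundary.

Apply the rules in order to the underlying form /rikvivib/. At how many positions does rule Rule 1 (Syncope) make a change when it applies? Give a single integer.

Rule 1 Syncope: [rikvivib] → [rkvvb]
Rule 2 Voicing Between Vowels: no change — [rkvvb]
Rule 3 Nasal Assimilation: no change — [rkvvb]
Rule 4 Progressive Voicing Assimilation: [rkvvb] → [rkffp]
Rule 5 Final Devoicing: no change — [rkffp]
Rule Rule 1 changed 3 position(s).

3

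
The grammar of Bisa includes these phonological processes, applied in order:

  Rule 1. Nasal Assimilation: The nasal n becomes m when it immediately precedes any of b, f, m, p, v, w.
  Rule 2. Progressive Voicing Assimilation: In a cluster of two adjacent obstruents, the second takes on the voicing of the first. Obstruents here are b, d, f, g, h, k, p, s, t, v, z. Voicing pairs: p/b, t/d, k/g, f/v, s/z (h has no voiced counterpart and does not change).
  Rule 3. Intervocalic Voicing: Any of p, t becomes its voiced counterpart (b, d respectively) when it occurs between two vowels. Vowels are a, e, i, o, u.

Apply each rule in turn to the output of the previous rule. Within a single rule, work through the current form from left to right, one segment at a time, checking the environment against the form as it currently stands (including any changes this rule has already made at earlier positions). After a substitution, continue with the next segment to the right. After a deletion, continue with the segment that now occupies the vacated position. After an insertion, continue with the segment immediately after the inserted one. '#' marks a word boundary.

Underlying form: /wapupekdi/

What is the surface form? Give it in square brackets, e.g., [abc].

[wabubekti]

Rule 1 Nasal Assimilation: no change — [wapupekdi]
Rule 2 Progressive Voicing Assimilation: [wapupekdi] → [wapupekti]
Rule 3 Intervocalic Voicing: [wapupekti] → [wabubekti]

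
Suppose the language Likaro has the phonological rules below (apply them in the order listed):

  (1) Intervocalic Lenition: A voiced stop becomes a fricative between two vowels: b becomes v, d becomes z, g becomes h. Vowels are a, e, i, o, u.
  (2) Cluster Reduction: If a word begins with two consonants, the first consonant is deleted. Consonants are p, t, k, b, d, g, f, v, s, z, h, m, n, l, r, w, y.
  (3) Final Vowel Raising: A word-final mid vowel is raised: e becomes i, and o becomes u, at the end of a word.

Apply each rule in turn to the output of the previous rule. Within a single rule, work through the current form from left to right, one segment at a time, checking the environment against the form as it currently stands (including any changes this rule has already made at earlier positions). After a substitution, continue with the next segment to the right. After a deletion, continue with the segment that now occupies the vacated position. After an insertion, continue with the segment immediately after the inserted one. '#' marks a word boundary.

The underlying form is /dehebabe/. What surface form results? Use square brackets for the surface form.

(1) Intervocalic Lenition: [dehebabe] → [dehevave]
(2) Cluster Reduction: no change — [dehevave]
(3) Final Vowel Raising: [dehevave] → [dehevavi]

[dehevavi]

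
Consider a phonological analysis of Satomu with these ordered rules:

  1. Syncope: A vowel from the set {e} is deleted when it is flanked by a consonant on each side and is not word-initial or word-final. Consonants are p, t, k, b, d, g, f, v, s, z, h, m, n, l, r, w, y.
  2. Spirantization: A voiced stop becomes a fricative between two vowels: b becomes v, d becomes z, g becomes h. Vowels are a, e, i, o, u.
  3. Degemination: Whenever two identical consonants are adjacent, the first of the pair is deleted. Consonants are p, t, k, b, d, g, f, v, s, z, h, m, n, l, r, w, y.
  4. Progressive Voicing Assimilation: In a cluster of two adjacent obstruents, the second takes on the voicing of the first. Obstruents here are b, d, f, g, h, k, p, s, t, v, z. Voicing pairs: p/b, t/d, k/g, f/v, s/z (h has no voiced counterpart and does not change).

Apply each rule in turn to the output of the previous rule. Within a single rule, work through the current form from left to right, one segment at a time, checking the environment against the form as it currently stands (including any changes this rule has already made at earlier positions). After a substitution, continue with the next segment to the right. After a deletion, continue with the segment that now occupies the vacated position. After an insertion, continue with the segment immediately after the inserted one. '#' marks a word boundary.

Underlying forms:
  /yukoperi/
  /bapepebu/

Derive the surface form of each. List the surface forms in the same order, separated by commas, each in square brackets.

/yukoperi/:
  1 Syncope: [yukoperi] → [yukopri]
  2 Spirantization: no change — [yukopri]
  3 Degemination: no change — [yukopri]
  4 Progressive Voicing Assimilation: no change — [yukopri]
/bapepebu/:
  1 Syncope: [bapepebu] → [bappbu]
  2 Spirantization: no change — [bappbu]
  3 Degemination: [bappbu] → [bapbu]
  4 Progressive Voicing Assimilation: [bapbu] → [bappu]

[yukopri], [bappu]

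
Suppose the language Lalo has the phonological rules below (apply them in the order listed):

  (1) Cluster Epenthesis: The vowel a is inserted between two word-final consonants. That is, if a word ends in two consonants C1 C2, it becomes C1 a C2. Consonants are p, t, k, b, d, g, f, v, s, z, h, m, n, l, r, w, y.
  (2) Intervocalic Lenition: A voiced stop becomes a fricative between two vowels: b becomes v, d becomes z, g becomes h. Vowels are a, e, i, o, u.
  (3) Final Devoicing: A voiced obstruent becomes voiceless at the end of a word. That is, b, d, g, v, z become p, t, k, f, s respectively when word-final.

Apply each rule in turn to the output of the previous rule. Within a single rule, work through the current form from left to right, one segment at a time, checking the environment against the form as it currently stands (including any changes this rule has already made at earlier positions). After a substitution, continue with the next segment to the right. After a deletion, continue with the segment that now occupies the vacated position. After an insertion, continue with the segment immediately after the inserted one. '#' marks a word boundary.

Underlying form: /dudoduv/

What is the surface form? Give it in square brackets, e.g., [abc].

[duzozuf]

(1) Cluster Epenthesis: no change — [dudoduv]
(2) Intervocalic Lenition: [dudoduv] → [duzozuv]
(3) Final Devoicing: [duzozuv] → [duzozuf]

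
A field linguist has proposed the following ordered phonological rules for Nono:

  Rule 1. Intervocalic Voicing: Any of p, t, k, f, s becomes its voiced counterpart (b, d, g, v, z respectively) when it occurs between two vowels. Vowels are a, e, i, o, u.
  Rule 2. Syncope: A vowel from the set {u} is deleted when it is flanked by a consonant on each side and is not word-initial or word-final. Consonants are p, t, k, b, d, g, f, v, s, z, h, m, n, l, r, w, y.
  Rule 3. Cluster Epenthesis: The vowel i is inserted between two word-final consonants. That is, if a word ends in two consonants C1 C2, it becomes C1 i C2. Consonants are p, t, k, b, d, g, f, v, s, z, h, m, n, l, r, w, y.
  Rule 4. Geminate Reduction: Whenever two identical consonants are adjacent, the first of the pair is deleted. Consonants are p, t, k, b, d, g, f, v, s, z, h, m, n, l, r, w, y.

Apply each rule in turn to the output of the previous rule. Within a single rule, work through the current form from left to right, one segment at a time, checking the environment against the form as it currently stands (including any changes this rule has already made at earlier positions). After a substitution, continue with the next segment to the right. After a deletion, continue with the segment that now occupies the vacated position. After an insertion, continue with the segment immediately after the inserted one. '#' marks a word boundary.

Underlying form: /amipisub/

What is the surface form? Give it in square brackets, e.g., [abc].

Rule 1 Intervocalic Voicing: [amipisub] → [amibizub]
Rule 2 Syncope: [amibizub] → [amibizb]
Rule 3 Cluster Epenthesis: [amibizb] → [amibizib]
Rule 4 Geminate Reduction: no change — [amibizib]

[amibizib]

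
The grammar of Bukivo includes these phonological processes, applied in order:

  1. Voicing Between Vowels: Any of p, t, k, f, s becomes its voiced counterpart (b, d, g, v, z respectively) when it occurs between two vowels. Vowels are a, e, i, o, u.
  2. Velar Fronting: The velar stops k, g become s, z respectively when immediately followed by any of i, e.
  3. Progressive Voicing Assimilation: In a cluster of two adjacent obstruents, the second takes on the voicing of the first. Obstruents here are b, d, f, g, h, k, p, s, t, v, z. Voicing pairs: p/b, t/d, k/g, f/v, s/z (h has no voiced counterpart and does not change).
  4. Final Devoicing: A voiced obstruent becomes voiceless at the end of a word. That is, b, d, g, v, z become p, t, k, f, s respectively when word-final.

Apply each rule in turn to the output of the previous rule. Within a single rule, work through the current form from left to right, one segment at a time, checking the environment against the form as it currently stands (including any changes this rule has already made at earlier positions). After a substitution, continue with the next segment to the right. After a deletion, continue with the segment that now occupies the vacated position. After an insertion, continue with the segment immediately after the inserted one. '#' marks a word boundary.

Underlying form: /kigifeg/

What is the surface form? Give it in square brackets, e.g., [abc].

1 Voicing Between Vowels: [kigifeg] → [kigiveg]
2 Velar Fronting: [kigiveg] → [siziveg]
3 Progressive Voicing Assimilation: no change — [siziveg]
4 Final Devoicing: [siziveg] → [sizivek]

[sizivek]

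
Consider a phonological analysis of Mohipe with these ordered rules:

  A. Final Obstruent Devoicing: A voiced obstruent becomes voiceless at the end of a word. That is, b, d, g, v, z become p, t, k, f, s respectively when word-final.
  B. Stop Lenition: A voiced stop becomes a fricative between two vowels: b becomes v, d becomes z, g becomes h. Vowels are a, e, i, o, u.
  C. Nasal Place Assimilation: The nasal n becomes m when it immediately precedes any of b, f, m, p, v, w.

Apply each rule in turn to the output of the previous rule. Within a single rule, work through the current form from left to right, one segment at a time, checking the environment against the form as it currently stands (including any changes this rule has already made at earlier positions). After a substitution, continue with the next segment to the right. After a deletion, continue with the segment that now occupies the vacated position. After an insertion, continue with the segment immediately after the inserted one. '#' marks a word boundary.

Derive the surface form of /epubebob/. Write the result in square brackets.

A Final Obstruent Devoicing: [epubebob] → [epubebop]
B Stop Lenition: [epubebop] → [epuvevop]
C Nasal Place Assimilation: no change — [epuvevop]

[epuvevop]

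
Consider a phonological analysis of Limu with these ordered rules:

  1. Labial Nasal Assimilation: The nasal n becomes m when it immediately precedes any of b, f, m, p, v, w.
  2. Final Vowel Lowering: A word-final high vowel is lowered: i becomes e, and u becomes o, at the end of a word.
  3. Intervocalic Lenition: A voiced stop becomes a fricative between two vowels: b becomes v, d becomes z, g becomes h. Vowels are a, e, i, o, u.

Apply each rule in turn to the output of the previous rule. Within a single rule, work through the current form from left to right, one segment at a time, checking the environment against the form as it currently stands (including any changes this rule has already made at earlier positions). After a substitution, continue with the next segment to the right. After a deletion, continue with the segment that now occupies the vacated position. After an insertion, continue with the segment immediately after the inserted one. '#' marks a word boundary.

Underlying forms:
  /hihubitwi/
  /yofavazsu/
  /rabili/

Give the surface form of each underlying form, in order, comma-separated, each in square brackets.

[hihuvitwe], [yofavazso], [ravile]

/hihubitwi/:
  1 Labial Nasal Assimilation: no change — [hihubitwi]
  2 Final Vowel Lowering: [hihubitwi] → [hihubitwe]
  3 Intervocalic Lenition: [hihubitwe] → [hihuvitwe]
/yofavazsu/:
  1 Labial Nasal Assimilation: no change — [yofavazsu]
  2 Final Vowel Lowering: [yofavazsu] → [yofavazso]
  3 Intervocalic Lenition: no change — [yofavazso]
/rabili/:
  1 Labial Nasal Assimilation: no change — [rabili]
  2 Final Vowel Lowering: [rabili] → [rabile]
  3 Intervocalic Lenition: [rabile] → [ravile]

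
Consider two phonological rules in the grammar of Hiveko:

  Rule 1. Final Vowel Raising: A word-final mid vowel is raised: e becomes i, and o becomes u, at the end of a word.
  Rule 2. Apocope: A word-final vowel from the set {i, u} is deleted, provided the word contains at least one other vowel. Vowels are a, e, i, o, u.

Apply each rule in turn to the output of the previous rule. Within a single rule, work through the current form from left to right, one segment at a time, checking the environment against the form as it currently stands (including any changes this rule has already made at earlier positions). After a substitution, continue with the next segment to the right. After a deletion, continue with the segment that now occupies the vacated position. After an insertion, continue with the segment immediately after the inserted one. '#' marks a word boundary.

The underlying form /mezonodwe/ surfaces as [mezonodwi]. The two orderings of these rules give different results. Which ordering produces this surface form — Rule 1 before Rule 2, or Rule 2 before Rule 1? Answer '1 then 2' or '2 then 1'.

2 then 1

Order 1 then 2:
  1 Final Vowel Raising: [mezonodwe] → [mezonodwi]
  2 Apocope: [mezonodwi] → [mezonodw]
  result: [mezonodw]
Order 2 then 1:
  2 Apocope: no change — [mezonodwe]
  1 Final Vowel Raising: [mezonodwe] → [mezonodwi]
  result: [mezonodwi]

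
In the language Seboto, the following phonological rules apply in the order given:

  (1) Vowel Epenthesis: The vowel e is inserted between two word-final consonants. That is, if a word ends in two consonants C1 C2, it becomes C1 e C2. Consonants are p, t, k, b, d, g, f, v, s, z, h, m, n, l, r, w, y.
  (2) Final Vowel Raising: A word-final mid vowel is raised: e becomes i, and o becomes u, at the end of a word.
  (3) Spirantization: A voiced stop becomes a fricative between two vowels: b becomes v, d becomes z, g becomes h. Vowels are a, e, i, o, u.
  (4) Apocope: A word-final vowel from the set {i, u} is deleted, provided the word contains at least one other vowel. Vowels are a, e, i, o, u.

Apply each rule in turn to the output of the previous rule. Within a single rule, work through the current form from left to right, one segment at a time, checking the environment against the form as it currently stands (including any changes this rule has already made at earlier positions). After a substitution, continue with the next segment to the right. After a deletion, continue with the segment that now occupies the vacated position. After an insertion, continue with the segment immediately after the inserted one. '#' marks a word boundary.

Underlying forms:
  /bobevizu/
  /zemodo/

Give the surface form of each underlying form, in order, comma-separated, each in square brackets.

/bobevizu/:
  (1) Vowel Epenthesis: no change — [bobevizu]
  (2) Final Vowel Raising: no change — [bobevizu]
  (3) Spirantization: [bobevizu] → [bovevizu]
  (4) Apocope: [bovevizu] → [boveviz]
/zemodo/:
  (1) Vowel Epenthesis: no change — [zemodo]
  (2) Final Vowel Raising: [zemodo] → [zemodu]
  (3) Spirantization: [zemodu] → [zemozu]
  (4) Apocope: [zemozu] → [zemoz]

[boveviz], [zemoz]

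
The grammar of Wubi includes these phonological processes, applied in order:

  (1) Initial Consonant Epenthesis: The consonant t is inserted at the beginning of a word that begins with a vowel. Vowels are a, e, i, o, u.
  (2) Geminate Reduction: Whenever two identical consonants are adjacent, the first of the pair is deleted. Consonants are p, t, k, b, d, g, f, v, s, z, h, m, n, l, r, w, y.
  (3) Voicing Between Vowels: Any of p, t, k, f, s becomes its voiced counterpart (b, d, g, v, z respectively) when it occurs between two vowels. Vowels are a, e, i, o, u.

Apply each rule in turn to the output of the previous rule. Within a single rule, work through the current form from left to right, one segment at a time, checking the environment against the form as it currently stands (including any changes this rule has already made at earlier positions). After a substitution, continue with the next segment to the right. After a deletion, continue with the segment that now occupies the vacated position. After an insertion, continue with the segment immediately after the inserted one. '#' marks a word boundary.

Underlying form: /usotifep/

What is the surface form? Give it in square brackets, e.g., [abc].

(1) Initial Consonant Epenthesis: [usotifep] → [tusotifep]
(2) Geminate Reduction: no change — [tusotifep]
(3) Voicing Between Vowels: [tusotifep] → [tuzodivep]

[tuzodivep]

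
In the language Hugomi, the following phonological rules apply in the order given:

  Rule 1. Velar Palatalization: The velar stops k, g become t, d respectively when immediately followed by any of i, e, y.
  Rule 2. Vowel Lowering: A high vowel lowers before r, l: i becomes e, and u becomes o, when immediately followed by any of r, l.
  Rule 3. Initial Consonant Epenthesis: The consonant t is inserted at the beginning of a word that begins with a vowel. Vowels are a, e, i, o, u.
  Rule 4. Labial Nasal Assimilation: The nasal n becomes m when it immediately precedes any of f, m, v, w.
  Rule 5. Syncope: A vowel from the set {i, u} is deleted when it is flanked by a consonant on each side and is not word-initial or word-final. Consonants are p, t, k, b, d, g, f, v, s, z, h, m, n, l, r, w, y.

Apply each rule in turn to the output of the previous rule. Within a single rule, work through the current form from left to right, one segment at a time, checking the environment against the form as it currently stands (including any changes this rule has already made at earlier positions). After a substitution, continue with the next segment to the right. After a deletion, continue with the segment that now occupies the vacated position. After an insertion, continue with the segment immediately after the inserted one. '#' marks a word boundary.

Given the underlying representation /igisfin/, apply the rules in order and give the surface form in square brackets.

[tdsfn]

Rule 1 Velar Palatalization: [igisfin] → [idisfin]
Rule 2 Vowel Lowering: no change — [idisfin]
Rule 3 Initial Consonant Epenthesis: [idisfin] → [tidisfin]
Rule 4 Labial Nasal Assimilation: no change — [tidisfin]
Rule 5 Syncope: [tidisfin] → [tdsfn]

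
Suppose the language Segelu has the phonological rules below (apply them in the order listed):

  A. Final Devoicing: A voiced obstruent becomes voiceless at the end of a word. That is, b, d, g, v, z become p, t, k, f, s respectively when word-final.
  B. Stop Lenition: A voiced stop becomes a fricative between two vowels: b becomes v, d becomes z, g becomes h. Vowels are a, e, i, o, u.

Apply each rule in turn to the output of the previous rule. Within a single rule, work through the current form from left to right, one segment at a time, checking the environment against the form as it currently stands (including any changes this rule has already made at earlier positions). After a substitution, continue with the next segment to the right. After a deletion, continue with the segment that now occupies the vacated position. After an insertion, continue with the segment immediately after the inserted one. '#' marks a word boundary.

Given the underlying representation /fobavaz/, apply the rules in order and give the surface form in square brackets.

A Final Devoicing: [fobavaz] → [fobavas]
B Stop Lenition: [fobavas] → [fovavas]

[fovavas]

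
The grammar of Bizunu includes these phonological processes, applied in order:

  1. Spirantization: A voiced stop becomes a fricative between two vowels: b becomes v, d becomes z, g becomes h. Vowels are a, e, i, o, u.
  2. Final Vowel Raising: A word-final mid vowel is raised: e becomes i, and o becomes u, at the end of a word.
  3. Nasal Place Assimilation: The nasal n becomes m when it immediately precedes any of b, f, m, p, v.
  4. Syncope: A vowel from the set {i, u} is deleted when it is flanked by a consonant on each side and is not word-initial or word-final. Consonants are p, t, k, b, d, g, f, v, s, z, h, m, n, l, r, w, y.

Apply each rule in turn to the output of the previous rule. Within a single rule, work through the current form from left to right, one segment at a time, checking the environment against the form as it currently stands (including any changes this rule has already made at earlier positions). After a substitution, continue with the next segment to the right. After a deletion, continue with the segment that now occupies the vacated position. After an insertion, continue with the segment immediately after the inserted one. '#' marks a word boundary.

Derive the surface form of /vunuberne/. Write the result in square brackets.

1 Spirantization: [vunuberne] → [vunuverne]
2 Final Vowel Raising: [vunuverne] → [vunuverni]
3 Nasal Place Assimilation: no change — [vunuverni]
4 Syncope: [vunuverni] → [vnverni]

[vnverni]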